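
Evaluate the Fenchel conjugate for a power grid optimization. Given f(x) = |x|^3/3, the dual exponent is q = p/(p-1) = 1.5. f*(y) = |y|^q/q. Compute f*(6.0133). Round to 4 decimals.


The conjugate exponent q satisfies 1/p + 1/q = 1.
p = 3, so q = 3/(3 - 1) = 1.5
|y|^q = 6.0133^1.5 = 14.7458
f*(6.0133) = 14.7458 / 1.5 = 9.8306


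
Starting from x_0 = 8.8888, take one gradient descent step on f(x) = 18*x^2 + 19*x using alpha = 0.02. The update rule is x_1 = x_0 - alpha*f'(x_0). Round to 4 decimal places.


We compute the gradient at x_0 and apply the update.
f'(x) = 36*x + 19
f'(8.8888) = 36*8.8888 + 19 = 338.9968
x_1 = 8.8888 - 0.02*338.9968 = 2.1089


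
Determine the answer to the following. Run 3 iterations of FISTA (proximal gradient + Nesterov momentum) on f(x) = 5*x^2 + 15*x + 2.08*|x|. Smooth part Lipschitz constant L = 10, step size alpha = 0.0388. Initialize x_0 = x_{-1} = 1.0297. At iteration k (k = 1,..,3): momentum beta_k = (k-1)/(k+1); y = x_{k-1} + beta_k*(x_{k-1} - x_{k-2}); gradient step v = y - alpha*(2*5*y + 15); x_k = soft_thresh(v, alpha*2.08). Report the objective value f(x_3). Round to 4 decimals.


FISTA on f(x) = 5*x^2 + 15*x + 2.08*|x|
L = 10, alpha = 0.0388
Iteration 1: beta = 0.0, y = 1.0297 + 0.0*(1.0297 - 1.0297) = 1.0297
  grad(y) = 25.297, v = y - alpha*grad = 0.0482
  prox(v) = soft_thresh(0.0482, 0.0807) = 0.0
Iteration 2: beta = 0.3333, y = 0.0 + 0.3333*(0.0 - 1.0297) = -0.3432
  grad(y) = 11.5677, v = y - alpha*grad = -0.7921
  prox(v) = soft_thresh(-0.7921, 0.0807) = -0.7114
Iteration 3: beta = 0.5, y = -0.7114 + 0.5*(-0.7114 - 0.0) = -1.067
  grad(y) = 4.3297, v = y - alpha*grad = -1.235
  prox(v) = soft_thresh(-1.235, 0.0807) = -1.1543
f(x_3) = 5*(-1.1543)^2 + 15*(-1.1543) + 2.08*|-1.1543| = -8.2515


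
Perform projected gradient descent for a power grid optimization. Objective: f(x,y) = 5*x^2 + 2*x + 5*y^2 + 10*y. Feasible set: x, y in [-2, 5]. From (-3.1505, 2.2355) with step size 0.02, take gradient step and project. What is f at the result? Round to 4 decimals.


Step 1: Compute gradient at (-3.1505, 2.2355).
grad_x = 2*5*-3.1505 + 2 = -29.505
grad_y = 2*5*2.2355 + 10 = 32.355
Step 2: Gradient step.
x_raw = -3.1505 - 0.02*-29.505 = -2.5604
y_raw = 2.2355 - 0.02*32.355 = 1.5884
Step 3: Project onto [-2, 5].
x_proj = clip(-2.5604) = -2.0
y_proj = clip(1.5884) = 1.5884
Step 4: Evaluate f.
f(-2.0, 1.5884) = 44.4991


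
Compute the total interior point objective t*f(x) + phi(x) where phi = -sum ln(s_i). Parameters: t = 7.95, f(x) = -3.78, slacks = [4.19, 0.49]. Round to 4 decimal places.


Step 1: Compute log-barrier.
ln values: [1.4327, -0.7133]
phi = -(1.4327 - 0.7133) = -0.7194
Step 2: Compute augmented objective.
t*f(x) = 7.95*-3.78 = -30.051
Total = -30.051 - 0.7194 = -30.7704


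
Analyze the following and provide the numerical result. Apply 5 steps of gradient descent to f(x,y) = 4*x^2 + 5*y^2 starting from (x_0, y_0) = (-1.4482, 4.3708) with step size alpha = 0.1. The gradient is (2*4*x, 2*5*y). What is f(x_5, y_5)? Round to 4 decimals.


Gradient descent on f(x,y) = 4*x^2 + 5*y^2.
Starting point: (-1.4482, 4.3708), alpha = 0.1
Step 1: grad_x = 2*4*-1.4482 = -11.5856, grad_y = 2*5*4.3708 = 43.708
  x_1 = -1.4482 - 0.1*-11.5856 = -0.2896
  y_1 = 4.3708 - 0.1*43.708 = 0.0
Step 2: grad_x = 2*4*-0.2896 = -2.3171, grad_y = 2*5*0.0 = 0.0
  x_2 = -0.2896 - 0.1*-2.3171 = -0.0579
  y_2 = 0.0 - 0.1*0.0 = 0.0
Step 3: grad_x = 2*4*-0.0579 = -0.4634, grad_y = 2*5*0.0 = 0.0
  x_3 = -0.0579 - 0.1*-0.4634 = -0.0116
  y_3 = 0.0 - 0.1*0.0 = 0.0
Step 4: grad_x = 2*4*-0.0116 = -0.0927, grad_y = 2*5*0.0 = 0.0
  x_4 = -0.0116 - 0.1*-0.0927 = -0.0023
  y_4 = 0.0 - 0.1*0.0 = 0.0
Step 5: grad_x = 2*4*-0.0023 = -0.0185, grad_y = 2*5*0.0 = 0.0
  x_5 = -0.0023 - 0.1*-0.0185 = -0.0005
  y_5 = 0.0 - 0.1*0.0 = 0.0
f(-0.0005, 0.0) = 4*(-0.0005)^2 + 5*0.0^2 = 0.0


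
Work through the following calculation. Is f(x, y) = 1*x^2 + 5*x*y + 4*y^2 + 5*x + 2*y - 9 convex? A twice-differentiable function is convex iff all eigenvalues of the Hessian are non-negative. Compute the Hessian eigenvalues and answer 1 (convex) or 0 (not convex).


The Hessian of f(x,y) = 1*x^2 + 5*x*y + 4*y^2 + 5*x + 2*y - 9 is:
H = [[2, 5], [5, 8]]
Trace = 2 + 8 = 10
Determinant = 2*8 - (5)^2 = -9
Discriminant = (10)^2 - 4*-9 = 136.0
Eigenvalues: lambda_1 = -0.831, lambda_2 = 10.831
The function is not convex.

0


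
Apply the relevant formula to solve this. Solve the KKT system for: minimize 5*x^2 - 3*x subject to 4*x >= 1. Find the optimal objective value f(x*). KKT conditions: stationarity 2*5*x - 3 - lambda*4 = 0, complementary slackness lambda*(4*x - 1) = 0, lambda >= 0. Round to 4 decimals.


Step 1: Try lambda = 0 (constraint inactive).
Stationarity: 2*5*x - 3 = 0
x* = 3/(2*5) = 0.3
Check constraint: 4*0.3 = 1.2 >= 1 -- satisfied.
Step 2: Compute optimal value.
f(x*) = 5*0.3^2 - 3*0.3 = -0.45


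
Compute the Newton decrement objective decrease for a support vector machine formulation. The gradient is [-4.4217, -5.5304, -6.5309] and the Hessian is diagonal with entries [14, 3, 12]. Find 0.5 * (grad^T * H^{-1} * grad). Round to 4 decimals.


Step 1: H is diagonal, so H^(-1) * g = [-0.3158, -1.8435, -0.5442].
Step 2: g^T H^(-1) g = sum_i g_i^2 / H_ii
  = (-4.4217)^2/14 + (-5.5304)^2/3 + (-6.5309)^2/12
  = 1.3965 + 10.1951 + 3.5544 = 15.146
Step 3: Objective decrease = 0.5 * g^T H^(-1) g = 7.573


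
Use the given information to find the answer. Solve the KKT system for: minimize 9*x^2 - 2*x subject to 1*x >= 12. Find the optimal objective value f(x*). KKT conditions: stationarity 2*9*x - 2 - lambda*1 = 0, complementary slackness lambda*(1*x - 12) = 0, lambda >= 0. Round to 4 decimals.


Step 1: Try lambda = 0 (constraint inactive).
x_unc = 2/(2*9) = 0.1111
Check: 1*0.1111 = 0.1111 < 12 -- violated!
Step 2: Constraint must be active: 1*x = 12
x* = 12/1 = 12.0
lambda = (2*9*12.0 - 2)/1 = 214.0
Step 3: Compute optimal value.
f(x*) = 9*12.0^2 - 2*12.0 = 1272.0


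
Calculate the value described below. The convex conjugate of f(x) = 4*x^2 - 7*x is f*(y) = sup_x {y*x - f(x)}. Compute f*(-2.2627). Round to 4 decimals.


f*(y) = sup_x {y*x - a*x^2 - b*x} = sup_x {(y-b)*x - a*x^2}
FOC: (y - b) - 2a*x = 0 => x* = (y - b)/(2a)
x* = (-2.2627 + 7)/(2*4) = 0.5922
f*(-2.2627) = (y-b)^2/(4a) = (-2.2627 + 7)^2/(4*4)
= 22.442/16 = 1.4026


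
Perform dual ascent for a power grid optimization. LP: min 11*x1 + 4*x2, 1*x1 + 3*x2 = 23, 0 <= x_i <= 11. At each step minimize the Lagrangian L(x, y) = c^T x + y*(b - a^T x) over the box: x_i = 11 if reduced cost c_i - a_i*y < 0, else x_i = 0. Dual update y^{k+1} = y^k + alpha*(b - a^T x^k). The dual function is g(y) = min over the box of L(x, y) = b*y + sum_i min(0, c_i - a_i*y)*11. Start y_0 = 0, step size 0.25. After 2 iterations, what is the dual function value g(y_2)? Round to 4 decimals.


Dual ascent for LP: min 11*x1 + 4*x2, 1*x1 + 3*x2 = 23, 0 <= x_i <= 11
Step 1: y^k = 0.0, reduced costs: (11.0, 4.0)
  x^k = (0.0, 0.0), subgradient = b - a^T x = 23.0
  y^{k+1} = 0.0 + 0.25*23.0 = 5.75
Step 2: y^k = 5.75, reduced costs: (5.25, -13.25)
  x^k = (0.0, 11.0), subgradient = b - a^T x = -10.0
  y^{k+1} = 5.75 + 0.25*-10.0 = 3.25
Dual objective at y_2 = 3.25: reduced costs (7.75, -5.75), box minimizer x = (0.0, 11.0)
g(y_2) = b*y + (c1 - a1*y)*x1 + (c2 - a2*y)*x2 = 23*3.25 + 7.75*0.0 + (-5.75)*11.0 = 74.75 + 0.0 - 63.25 = 11.5


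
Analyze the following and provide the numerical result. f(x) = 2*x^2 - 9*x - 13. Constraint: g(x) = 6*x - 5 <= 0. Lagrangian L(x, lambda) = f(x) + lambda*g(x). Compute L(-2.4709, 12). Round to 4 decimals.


Step 1: Evaluate f(x).
f(-2.4709) = 2*(-2.4709)^2 - 9*(-2.4709) - 13 = 21.4488
Step 2: Evaluate g(x).
g(-2.4709) = 6*-2.4709 - 5 = -19.8254
Step 3: Compute Lagrangian.
L = 21.4488 + 12*-19.8254 = -216.456


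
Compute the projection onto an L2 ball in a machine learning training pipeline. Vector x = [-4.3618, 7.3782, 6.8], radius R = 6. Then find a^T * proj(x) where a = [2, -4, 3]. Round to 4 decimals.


Step 1: Compute ||x|| (intermediates to 6 decimals).
||x|| = sqrt((-4.3618)^2 + 7.3782^2 + 6.8^2) = 10.940893
Step 2: Project.
Since ||x|| > R, scale = R/||x|| = 6/10.940893 = 0.548401, proj(x) = scale * x
proj(x) = [-2.392015, 4.046212, 3.729127]
Step 3: Dot product.
a^T * proj(x) = 2*(-2.392015) - 4*4.046212 + 3*3.729127 = -9.7815


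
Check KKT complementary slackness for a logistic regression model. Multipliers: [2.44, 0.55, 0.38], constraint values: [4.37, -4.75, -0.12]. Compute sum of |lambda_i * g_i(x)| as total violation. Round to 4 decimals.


KKT complementary slackness check:
lambda_1 * g_1 = 2.44 * 4.37 = 10.6628
lambda_2 * g_2 = 0.55 * -4.75 = -2.6125
lambda_3 * g_3 = 0.38 * -0.12 = -0.0456
Total violation = 10.6628 + 2.6125 + 0.0456 = 13.3209


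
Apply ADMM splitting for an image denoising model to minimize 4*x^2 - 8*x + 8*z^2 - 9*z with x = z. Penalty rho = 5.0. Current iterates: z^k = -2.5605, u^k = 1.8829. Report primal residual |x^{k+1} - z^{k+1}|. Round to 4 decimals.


ADMM iteration with rho = 5.0, z^k = -2.5605, u^k = 1.8829
Step 1: x-update.
Minimize 4*x^2 - 8*x + (5.0/2)*(x + 2.5605 + 1.8829)^2
FOC: (2*4 + 5.0)*x = 8 + 5.0*(-2.5605 - 1.8829)
x^{k+1} = -1.0936
Step 2: z-update.
Minimize 8*z^2 - 9*z + (5.0/2)*(-1.0936 - z + 1.8829)^2
FOC: (2*8 + 5.0)*z = 9 + 5.0*(-1.0936 + 1.8829)
z^{k+1} = 0.6165
Step 3: u-update.
u^{k+1} = 1.8829 - 1.0936 - 0.6165 = 0.1728
Step 4: Primal residual = |-1.0936 - 0.6165| = 1.7101


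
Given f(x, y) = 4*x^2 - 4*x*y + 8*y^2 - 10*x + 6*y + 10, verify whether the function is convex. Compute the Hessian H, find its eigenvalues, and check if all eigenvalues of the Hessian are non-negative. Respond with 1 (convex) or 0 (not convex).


The Hessian of f(x,y) = 4*x^2 - 4*x*y + 8*y^2 - 10*x + 6*y + 10 is:
H = [[8, -4], [-4, 16]]
Trace = 8 + 16 = 24
Determinant = 8*16 - (-4)^2 = 112
Discriminant = (24)^2 - 4*112 = 128.0
Eigenvalues: lambda_1 = 6.3431, lambda_2 = 17.6569
The function is convex.

1


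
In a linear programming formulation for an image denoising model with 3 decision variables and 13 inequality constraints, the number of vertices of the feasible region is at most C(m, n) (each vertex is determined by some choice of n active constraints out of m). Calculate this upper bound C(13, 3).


Each vertex corresponds to some choice of n active constraints out of m, so the number of vertices is at most C(m, n) = m! / (n!(m-n)!).
m = 13, n = 3
Numerator: 13 * 12 * 11
Denominator: 3! = 6
C(13, 3) = 286


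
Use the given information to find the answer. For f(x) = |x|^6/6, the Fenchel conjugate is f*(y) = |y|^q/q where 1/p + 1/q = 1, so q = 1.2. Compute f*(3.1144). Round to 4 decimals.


The conjugate exponent q satisfies 1/p + 1/q = 1.
p = 6, so q = 6/(6 - 1) = 1.2
|y|^q = 3.1144^1.2 = 3.9089
f*(3.1144) = 3.9089 / 1.2 = 3.2574


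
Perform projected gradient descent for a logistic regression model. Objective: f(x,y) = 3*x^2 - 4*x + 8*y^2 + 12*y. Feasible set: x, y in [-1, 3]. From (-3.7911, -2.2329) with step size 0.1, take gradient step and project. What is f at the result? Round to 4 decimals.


Step 1: Compute gradient at (-3.7911, -2.2329).
grad_x = 2*3*-3.7911 - 4 = -26.7466
grad_y = 2*8*-2.2329 + 12 = -23.7264
Step 2: Gradient step.
x_raw = -3.7911 - 0.1*-26.7466 = -1.1164
y_raw = -2.2329 - 0.1*-23.7264 = 0.1397
Step 3: Project onto [-1, 3].
x_proj = clip(-1.1164) = -1.0
y_proj = clip(0.1397) = 0.1397
Step 4: Evaluate f.
f(-1.0, 0.1397) = 8.8331


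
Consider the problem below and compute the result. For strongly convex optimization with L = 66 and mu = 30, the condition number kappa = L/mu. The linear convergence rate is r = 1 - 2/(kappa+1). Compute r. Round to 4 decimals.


Step 1: Compute the condition number.
kappa = L/mu = 66/30 = 2.2
Step 2: Compute the convergence rate.
r = 1 - 2/(kappa + 1) = 1 - 2*mu/(L + mu) = (L - mu)/(L + mu) = 36/96 = 0.375


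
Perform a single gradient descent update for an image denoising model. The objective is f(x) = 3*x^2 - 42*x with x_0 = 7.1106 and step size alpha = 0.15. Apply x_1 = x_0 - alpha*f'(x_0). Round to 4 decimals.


We compute the gradient at x_0 and apply the update.
f'(x) = 6*x - 42
f'(7.1106) = 6*7.1106 - 42 = 0.6636
x_1 = 7.1106 - 0.15*0.6636 = 7.0111


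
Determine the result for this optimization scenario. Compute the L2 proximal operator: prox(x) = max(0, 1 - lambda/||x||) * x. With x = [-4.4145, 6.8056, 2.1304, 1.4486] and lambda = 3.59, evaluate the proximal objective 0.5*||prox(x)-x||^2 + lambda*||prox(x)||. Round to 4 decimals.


Step 1: Compute ||x||.
||x|| = 8.5112
Step 2: Compute scaling factor.
scale = max(0, 1 - 3.59/8.5112) = 0.5782
Step 3: prox(x) = [-2.5525, 3.935, 1.2318, 0.8376]
||prox(x)|| = 4.9212
Step 4: Proximal objective.
0.5*||prox-x||^2 = 6.4441
lambda*||prox|| = 17.6671
Total = 24.1113


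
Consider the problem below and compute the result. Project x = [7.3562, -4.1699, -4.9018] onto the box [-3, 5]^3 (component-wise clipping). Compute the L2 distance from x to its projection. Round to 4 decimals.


Project each component onto [-3, 5].
clip(7.3562) = 5.0, clip(-4.1699) = -3.0, clip(-4.9018) = -3.0
Projection = [5.0, -3.0, -3.0]
Squared diffs: [5.5517, 1.3687, 3.6168]
Distance = sqrt(10.5372) = 3.2461


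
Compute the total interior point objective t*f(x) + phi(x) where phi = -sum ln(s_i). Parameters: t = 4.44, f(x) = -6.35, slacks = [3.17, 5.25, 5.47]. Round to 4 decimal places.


Step 1: Compute log-barrier.
ln values: [1.1537, 1.6582, 1.6993]
phi = -(1.1537 + 1.6582 + 1.6993) = -4.5112
Step 2: Compute augmented objective.
t*f(x) = 4.44*-6.35 = -28.194
Total = -28.194 - 4.5112 = -32.7052


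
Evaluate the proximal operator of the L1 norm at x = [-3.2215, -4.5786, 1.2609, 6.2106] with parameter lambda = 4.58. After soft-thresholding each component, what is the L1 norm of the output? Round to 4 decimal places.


Soft-thresholding with lambda = 4.58:
prox(-3.2215) = sign(-3.2215)*max(|-3.2215| - 4.58, 0) = 0.0
prox(-4.5786) = sign(-4.5786)*max(|-4.5786| - 4.58, 0) = 0.0
prox(1.2609) = sign(1.2609)*max(|1.2609| - 4.58, 0) = 0.0
prox(6.2106) = sign(6.2106)*max(|6.2106| - 4.58, 0) = 1.6306
prox(x) = [0.0, 0.0, 0.0, 1.6306]
||prox(x)||_1 = 0.0 + 0.0 + 0.0 + 1.6306 = 1.6306


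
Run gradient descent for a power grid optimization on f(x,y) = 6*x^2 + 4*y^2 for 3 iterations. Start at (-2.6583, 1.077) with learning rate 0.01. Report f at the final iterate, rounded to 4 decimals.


Gradient descent on f(x,y) = 6*x^2 + 4*y^2.
Starting point: (-2.6583, 1.077), alpha = 0.01
Step 1: grad_x = 2*6*-2.6583 = -31.8996, grad_y = 2*4*1.077 = 8.616
  x_1 = -2.6583 - 0.01*-31.8996 = -2.3393
  y_1 = 1.077 - 0.01*8.616 = 0.9908
Step 2: grad_x = 2*6*-2.3393 = -28.0716, grad_y = 2*4*0.9908 = 7.9267
  x_2 = -2.3393 - 0.01*-28.0716 = -2.0586
  y_2 = 0.9908 - 0.01*7.9267 = 0.9116
Step 3: grad_x = 2*6*-2.0586 = -24.7031, grad_y = 2*4*0.9116 = 7.2926
  x_3 = -2.0586 - 0.01*-24.7031 = -1.8116
  y_3 = 0.9116 - 0.01*7.2926 = 0.8386
f(-1.8116, 0.8386) = 6*(-1.8116)^2 + 4*0.8386^2 = 22.5037


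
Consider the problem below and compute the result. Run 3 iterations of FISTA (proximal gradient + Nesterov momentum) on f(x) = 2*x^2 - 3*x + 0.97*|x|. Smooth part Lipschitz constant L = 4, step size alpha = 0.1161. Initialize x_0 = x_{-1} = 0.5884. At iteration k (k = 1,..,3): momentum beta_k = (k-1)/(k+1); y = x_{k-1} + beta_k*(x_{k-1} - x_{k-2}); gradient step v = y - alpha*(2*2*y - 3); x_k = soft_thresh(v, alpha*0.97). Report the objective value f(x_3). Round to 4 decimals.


FISTA on f(x) = 2*x^2 - 3*x + 0.97*|x|
L = 4, alpha = 0.1161
Iteration 1: beta = 0.0, y = 0.5884 + 0.0*(0.5884 - 0.5884) = 0.5884
  grad(y) = -0.6464, v = y - alpha*grad = 0.6634
  prox(v) = soft_thresh(0.6634, 0.1126) = 0.5508
Iteration 2: beta = 0.3333, y = 0.5508 + 0.3333*(0.5508 - 0.5884) = 0.5383
  grad(y) = -0.8468, v = y - alpha*grad = 0.6366
  prox(v) = soft_thresh(0.6366, 0.1126) = 0.524
Iteration 3: beta = 0.5, y = 0.524 + 0.5*(0.524 - 0.5508) = 0.5106
  grad(y) = -0.9577, v = y - alpha*grad = 0.6218
  prox(v) = soft_thresh(0.6218, 0.1126) = 0.5092
f(x_3) = 2*0.5092^2 - 3*0.5092 + 0.97*|0.5092| = -0.5151


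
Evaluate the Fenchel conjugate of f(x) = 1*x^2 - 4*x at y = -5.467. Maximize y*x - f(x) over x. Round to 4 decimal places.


f*(y) = sup_x {y*x - a*x^2 - b*x} = sup_x {(y-b)*x - a*x^2}
FOC: (y - b) - 2a*x = 0 => x* = (y - b)/(2a)
x* = (-5.467 + 4)/(2*1) = -0.7335
f*(-5.467) = (y-b)^2/(4a) = (-5.467 + 4)^2/(4*1)
= 2.1521/4 = 0.538


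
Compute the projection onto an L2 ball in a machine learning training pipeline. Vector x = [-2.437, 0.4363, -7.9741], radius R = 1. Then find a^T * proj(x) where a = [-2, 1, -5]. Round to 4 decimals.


Step 1: Compute ||x|| (intermediates to 6 decimals).
||x|| = sqrt((-2.437)^2 + 0.4363^2 + (-7.9741)^2) = 8.349587
Step 2: Project.
Since ||x|| > R, scale = R/||x|| = 1/8.349587 = 0.119766, proj(x) = scale * x
proj(x) = [-0.29187, 0.052254, -0.955026]
Step 3: Dot product.
a^T * proj(x) = -2*(-0.29187) + 1*0.052254 - 5*(-0.955026) = 5.4111


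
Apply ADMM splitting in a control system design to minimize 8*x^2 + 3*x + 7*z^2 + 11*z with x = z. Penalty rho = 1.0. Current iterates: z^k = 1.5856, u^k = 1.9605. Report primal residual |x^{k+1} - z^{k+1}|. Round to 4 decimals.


ADMM iteration with rho = 1.0, z^k = 1.5856, u^k = 1.9605
Step 1: x-update.
Minimize 8*x^2 + 3*x + (1.0/2)*(x - 1.5856 + 1.9605)^2
FOC: (2*8 + 1.0)*x = -3 + 1.0*(1.5856 - 1.9605)
x^{k+1} = -0.1985
Step 2: z-update.
Minimize 7*z^2 + 11*z + (1.0/2)*(-0.1985 - z + 1.9605)^2
FOC: (2*7 + 1.0)*z = -11 + 1.0*(-0.1985 + 1.9605)
z^{k+1} = -0.6159
Step 3: u-update.
u^{k+1} = 1.9605 - 0.1985 + 0.6159 = 2.3778
Step 4: Primal residual = |-0.1985 + 0.6159| = 0.4173


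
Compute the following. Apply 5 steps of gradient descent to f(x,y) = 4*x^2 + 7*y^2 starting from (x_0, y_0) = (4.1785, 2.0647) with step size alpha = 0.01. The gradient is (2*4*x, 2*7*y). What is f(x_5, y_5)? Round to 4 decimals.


Gradient descent on f(x,y) = 4*x^2 + 7*y^2.
Starting point: (4.1785, 2.0647), alpha = 0.01
Step 1: grad_x = 2*4*4.1785 = 33.428, grad_y = 2*7*2.0647 = 28.9058
  x_1 = 4.1785 - 0.01*33.428 = 3.8442
  y_1 = 2.0647 - 0.01*28.9058 = 1.7756
Step 2: grad_x = 2*4*3.8442 = 30.7538, grad_y = 2*7*1.7756 = 24.859
  x_2 = 3.8442 - 0.01*30.7538 = 3.5367
  y_2 = 1.7756 - 0.01*24.859 = 1.5271
Step 3: grad_x = 2*4*3.5367 = 28.2935, grad_y = 2*7*1.5271 = 21.3787
  x_3 = 3.5367 - 0.01*28.2935 = 3.2537
  y_3 = 1.5271 - 0.01*21.3787 = 1.3133
Step 4: grad_x = 2*4*3.2537 = 26.03, grad_y = 2*7*1.3133 = 18.3857
  x_4 = 3.2537 - 0.01*26.03 = 2.9934
  y_4 = 1.3133 - 0.01*18.3857 = 1.1294
Step 5: grad_x = 2*4*2.9934 = 23.9476, grad_y = 2*7*1.1294 = 15.8117
  x_5 = 2.9934 - 0.01*23.9476 = 2.754
  y_5 = 1.1294 - 0.01*15.8117 = 0.9713
f(2.754, 0.9713) = 4*2.754^2 + 7*0.9713^2 = 36.9413


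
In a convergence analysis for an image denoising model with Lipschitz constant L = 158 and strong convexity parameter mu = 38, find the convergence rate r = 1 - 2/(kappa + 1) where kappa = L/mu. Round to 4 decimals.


Step 1: Compute the condition number.
kappa = L/mu = 158/38 = 4.1579
Step 2: Compute the convergence rate.
r = 1 - 2/(kappa + 1) = 1 - 2*mu/(L + mu) = (L - mu)/(L + mu) = 120/196 = 0.6122


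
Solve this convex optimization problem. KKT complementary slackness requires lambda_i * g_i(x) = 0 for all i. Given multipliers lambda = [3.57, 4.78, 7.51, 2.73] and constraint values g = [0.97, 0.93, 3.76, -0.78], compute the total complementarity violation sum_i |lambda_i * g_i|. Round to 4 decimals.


KKT complementary slackness check:
lambda_1 * g_1 = 3.57 * 0.97 = 3.4629
lambda_2 * g_2 = 4.78 * 0.93 = 4.4454
lambda_3 * g_3 = 7.51 * 3.76 = 28.2376
lambda_4 * g_4 = 2.73 * -0.78 = -2.1294
Total violation = 3.4629 + 4.4454 + 28.2376 + 2.1294 = 38.2753


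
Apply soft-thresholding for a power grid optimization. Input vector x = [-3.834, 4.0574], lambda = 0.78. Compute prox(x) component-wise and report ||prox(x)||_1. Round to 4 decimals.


Soft-thresholding with lambda = 0.78:
prox(-3.834) = sign(-3.834)*max(|-3.834| - 0.78, 0) = -3.054
prox(4.0574) = sign(4.0574)*max(|4.0574| - 0.78, 0) = 3.2774
prox(x) = [-3.054, 3.2774]
||prox(x)||_1 = 3.054 + 3.2774 = 6.3314


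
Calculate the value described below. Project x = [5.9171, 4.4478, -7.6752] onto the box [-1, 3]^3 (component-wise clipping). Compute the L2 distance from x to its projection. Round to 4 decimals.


Project each component onto [-1, 3].
clip(5.9171) = 3.0, clip(4.4478) = 3.0, clip(-7.6752) = -1.0
Projection = [3.0, 3.0, -1.0]
Squared diffs: [8.5095, 2.0961, 44.5583]
Distance = sqrt(55.1639) = 7.4272


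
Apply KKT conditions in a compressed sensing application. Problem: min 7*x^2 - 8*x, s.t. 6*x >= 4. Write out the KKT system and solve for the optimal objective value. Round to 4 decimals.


Step 1: Try lambda = 0 (constraint inactive).
x_unc = 8/(2*7) = 0.5714
Check: 6*0.5714 = 3.4284 < 4 -- violated!
Step 2: Constraint must be active: 6*x = 4
x* = 4/6 = 2/3 = 0.6667 (rounded; the exact value 2/3 is used below)
lambda = (2*7*(2/3) - 8)/6 = 0.2222
Step 3: Compute optimal value.
f(x*) = 7*(2/3)^2 - 8*(2/3) = -2.2222


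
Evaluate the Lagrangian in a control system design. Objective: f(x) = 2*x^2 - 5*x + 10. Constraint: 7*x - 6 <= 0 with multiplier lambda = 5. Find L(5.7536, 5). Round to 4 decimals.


Step 1: Evaluate f(x).
f(5.7536) = 2*5.7536^2 - 5*5.7536 + 10 = 47.4398
Step 2: Evaluate g(x).
g(5.7536) = 7*5.7536 - 6 = 34.2752
Step 3: Compute Lagrangian.
L = 47.4398 + 5*34.2752 = 218.8158


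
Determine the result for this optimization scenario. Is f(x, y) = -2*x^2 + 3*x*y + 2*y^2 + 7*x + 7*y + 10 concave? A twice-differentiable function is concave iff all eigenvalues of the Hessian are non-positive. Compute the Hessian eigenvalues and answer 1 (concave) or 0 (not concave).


The Hessian of f(x,y) = -2*x^2 + 3*x*y + 2*y^2 + 7*x + 7*y + 10 is:
H = [[-4, 3], [3, 4]]
Trace = -4 + 4 = 0
Determinant = -4*4 - (3)^2 = -25
Discriminant = (0)^2 - 4*-25 = 100.0
Eigenvalues: lambda_1 = -5.0, lambda_2 = 5.0
The function is not concave.

0


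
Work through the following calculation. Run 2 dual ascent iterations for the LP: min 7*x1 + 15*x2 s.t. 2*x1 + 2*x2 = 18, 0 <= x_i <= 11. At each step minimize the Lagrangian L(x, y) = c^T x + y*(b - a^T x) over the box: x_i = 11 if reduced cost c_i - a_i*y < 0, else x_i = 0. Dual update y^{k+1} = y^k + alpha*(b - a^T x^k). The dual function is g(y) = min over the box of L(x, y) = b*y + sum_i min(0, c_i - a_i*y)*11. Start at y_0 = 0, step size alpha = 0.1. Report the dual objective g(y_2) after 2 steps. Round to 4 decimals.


Dual ascent for LP: min 7*x1 + 15*x2, 2*x1 + 2*x2 = 18, 0 <= x_i <= 11
Step 1: y^k = 0.0, reduced costs: (7.0, 15.0)
  x^k = (0.0, 0.0), subgradient = b - a^T x = 18.0
  y^{k+1} = 0.0 + 0.1*18.0 = 1.8
Step 2: y^k = 1.8, reduced costs: (3.4, 11.4)
  x^k = (0.0, 0.0), subgradient = b - a^T x = 18.0
  y^{k+1} = 1.8 + 0.1*18.0 = 3.6
Dual objective at y_2 = 3.6: reduced costs (-0.2, 7.8), box minimizer x = (11.0, 0.0)
g(y_2) = b*y + (c1 - a1*y)*x1 + (c2 - a2*y)*x2 = 18*3.6 + (-0.2)*11.0 + 7.8*0.0 = 64.8 - 2.2 + 0.0 = 62.6


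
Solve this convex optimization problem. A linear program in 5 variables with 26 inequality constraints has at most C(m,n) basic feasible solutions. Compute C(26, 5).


Each vertex corresponds to some choice of n active constraints out of m, so the number of vertices is at most C(m, n) = m! / (n!(m-n)!).
m = 26, n = 5
Numerator: 26 * 25 * 24 * 23 * 22
Denominator: 5! = 120
C(26, 5) = 65780


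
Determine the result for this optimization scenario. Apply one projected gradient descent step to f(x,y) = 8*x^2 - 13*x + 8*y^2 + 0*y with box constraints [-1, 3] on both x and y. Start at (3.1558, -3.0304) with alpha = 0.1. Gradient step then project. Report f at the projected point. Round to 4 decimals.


Step 1: Compute gradient at (3.1558, -3.0304).
grad_x = 2*8*3.1558 - 13 = 37.4928
grad_y = 2*8*-3.0304 + 0 = -48.4864
Step 2: Gradient step.
x_raw = 3.1558 - 0.1*37.4928 = -0.5935
y_raw = -3.0304 - 0.1*-48.4864 = 1.8182
Step 3: Project onto [-1, 3].
x_proj = clip(-0.5935) = -0.5935
y_proj = clip(1.8182) = 1.8182
Step 4: Evaluate f.
f(-0.5935, 1.8182) = 36.981


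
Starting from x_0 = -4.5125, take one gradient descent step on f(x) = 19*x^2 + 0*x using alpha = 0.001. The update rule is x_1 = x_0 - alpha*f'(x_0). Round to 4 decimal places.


We compute the gradient at x_0 and apply the update.
f'(x) = 38*x + 0
f'(-4.5125) = 38*-4.5125 + 0 = -171.475
x_1 = -4.5125 - 0.001*-171.475 = -4.341


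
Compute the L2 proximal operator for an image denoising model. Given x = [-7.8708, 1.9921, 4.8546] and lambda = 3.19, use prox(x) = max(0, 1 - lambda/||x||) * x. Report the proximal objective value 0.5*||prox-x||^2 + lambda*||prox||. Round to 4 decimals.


Step 1: Compute ||x||.
||x|| = 9.4597
Step 2: Compute scaling factor.
scale = max(0, 1 - 3.19/9.4597) = 0.6628
Step 3: prox(x) = [-5.2166, 1.3203, 3.2175]
||prox(x)|| = 6.2697
Step 4: Proximal objective.
0.5*||prox-x||^2 = 5.0881
lambda*||prox|| = 20.0003
Total = 25.0883


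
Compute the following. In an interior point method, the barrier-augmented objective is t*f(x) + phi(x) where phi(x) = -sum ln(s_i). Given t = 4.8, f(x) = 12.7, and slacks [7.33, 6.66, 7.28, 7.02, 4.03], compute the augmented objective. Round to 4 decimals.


Step 1: Compute log-barrier.
ln values: [1.992, 1.8961, 1.9851, 1.9488, 1.3938]
phi = -(1.992 + 1.8961 + 1.9851 + 1.9488 + 1.3938) = -9.2158
Step 2: Compute augmented objective.
t*f(x) = 4.8*12.7 = 60.96
Total = 60.96 - 9.2158 = 51.7442


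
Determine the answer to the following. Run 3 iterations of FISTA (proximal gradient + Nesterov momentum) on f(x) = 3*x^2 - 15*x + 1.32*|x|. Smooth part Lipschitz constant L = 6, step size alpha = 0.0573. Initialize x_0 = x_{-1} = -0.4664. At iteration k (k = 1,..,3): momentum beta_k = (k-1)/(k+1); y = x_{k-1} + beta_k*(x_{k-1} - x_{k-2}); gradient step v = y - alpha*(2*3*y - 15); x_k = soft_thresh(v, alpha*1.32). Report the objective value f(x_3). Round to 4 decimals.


FISTA on f(x) = 3*x^2 - 15*x + 1.32*|x|
L = 6, alpha = 0.0573
Iteration 1: beta = 0.0, y = -0.4664 + 0.0*(-0.4664 + 0.4664) = -0.4664
  grad(y) = -17.7984, v = y - alpha*grad = 0.5534
  prox(v) = soft_thresh(0.5534, 0.0756) = 0.4778
Iteration 2: beta = 0.3333, y = 0.4778 + 0.3333*(0.4778 + 0.4664) = 0.7925
  grad(y) = -10.2447, v = y - alpha*grad = 1.3796
  prox(v) = soft_thresh(1.3796, 0.0756) = 1.3039
Iteration 3: beta = 0.5, y = 1.3039 + 0.5*(1.3039 - 0.4778) = 1.717
  grad(y) = -4.698, v = y - alpha*grad = 1.9862
  prox(v) = soft_thresh(1.9862, 0.0756) = 1.9106
f(x_3) = 3*1.9106^2 - 15*1.9106 + 1.32*|1.9106| = -15.1857


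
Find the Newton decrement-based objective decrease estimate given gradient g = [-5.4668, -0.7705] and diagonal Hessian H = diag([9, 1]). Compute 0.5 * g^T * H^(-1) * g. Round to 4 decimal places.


Step 1: H is diagonal, so H^(-1) * g = [-0.6074, -0.7705].
Step 2: g^T H^(-1) g = sum_i g_i^2 / H_ii
  = (-5.4668)^2/9 + (-0.7705)^2/1
  = 3.3207 + 0.5937 = 3.9143
Step 3: Objective decrease = 0.5 * g^T H^(-1) g = 1.9572


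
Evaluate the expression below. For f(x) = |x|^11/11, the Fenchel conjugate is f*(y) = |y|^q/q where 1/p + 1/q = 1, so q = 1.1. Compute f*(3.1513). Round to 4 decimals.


The conjugate exponent q satisfies 1/p + 1/q = 1.
p = 11, so q = 11/(11 - 1) = 1.1
|y|^q = 3.1513^1.1 = 3.5346
f*(3.1513) = 3.5346 / 1.1 = 3.2133


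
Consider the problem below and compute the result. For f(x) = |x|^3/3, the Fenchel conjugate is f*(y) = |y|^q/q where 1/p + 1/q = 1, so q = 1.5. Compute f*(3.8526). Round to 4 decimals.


The conjugate exponent q satisfies 1/p + 1/q = 1.
p = 3, so q = 3/(3 - 1) = 1.5
|y|^q = 3.8526^1.5 = 7.5619
f*(3.8526) = 7.5619 / 1.5 = 5.0413


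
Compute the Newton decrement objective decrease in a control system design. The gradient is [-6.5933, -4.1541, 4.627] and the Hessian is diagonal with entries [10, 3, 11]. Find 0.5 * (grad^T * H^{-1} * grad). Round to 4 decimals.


Step 1: H is diagonal, so H^(-1) * g = [-0.6593, -1.3847, 0.4206].
Step 2: g^T H^(-1) g = sum_i g_i^2 / H_ii
  = (-6.5933)^2/10 + (-4.1541)^2/3 + (4.627)^2/11
  = 4.3472 + 5.7522 + 1.9463 = 12.0456
Step 3: Objective decrease = 0.5 * g^T H^(-1) g = 6.0228


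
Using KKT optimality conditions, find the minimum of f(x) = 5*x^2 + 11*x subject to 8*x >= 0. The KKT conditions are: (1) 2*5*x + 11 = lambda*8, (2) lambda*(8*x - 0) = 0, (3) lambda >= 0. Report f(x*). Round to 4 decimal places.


Step 1: Try lambda = 0 (constraint inactive).
x_unc = -11/(2*5) = -1.1
Check: 8*-1.1 = -8.8 < 0 -- violated!
Step 2: Constraint must be active: 8*x = 0
x* = 0/8 = 0.0
lambda = (2*5*0.0 + 11)/8 = 1.375
Step 3: Compute optimal value.
f(x*) = 5*0.0^2 + 11*0.0 = 0.0


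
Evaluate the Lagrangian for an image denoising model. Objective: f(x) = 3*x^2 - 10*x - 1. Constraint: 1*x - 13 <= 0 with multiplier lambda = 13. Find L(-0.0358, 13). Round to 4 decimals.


Step 1: Evaluate f(x).
f(-0.0358) = 3*(-0.0358)^2 - 10*(-0.0358) - 1 = -0.6382
Step 2: Evaluate g(x).
g(-0.0358) = 1*-0.0358 - 13 = -13.0358
Step 3: Compute Lagrangian.
L = -0.6382 + 13*-13.0358 = -170.1036


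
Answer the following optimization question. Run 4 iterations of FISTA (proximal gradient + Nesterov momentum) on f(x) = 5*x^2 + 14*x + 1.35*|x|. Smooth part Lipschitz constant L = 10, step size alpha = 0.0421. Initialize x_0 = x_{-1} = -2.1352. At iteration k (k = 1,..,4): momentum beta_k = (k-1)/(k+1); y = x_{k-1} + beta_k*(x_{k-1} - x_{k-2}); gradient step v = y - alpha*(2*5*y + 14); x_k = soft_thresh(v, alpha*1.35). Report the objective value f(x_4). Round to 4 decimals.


FISTA on f(x) = 5*x^2 + 14*x + 1.35*|x|
L = 10, alpha = 0.0421
Iteration 1: beta = 0.0, y = -2.1352 + 0.0*(-2.1352 + 2.1352) = -2.1352
  grad(y) = -7.352, v = y - alpha*grad = -1.8257
  prox(v) = soft_thresh(-1.8257, 0.0568) = -1.7688
Iteration 2: beta = 0.3333, y = -1.7688 + 0.3333*(-1.7688 + 2.1352) = -1.6467
  grad(y) = -2.4673, v = y - alpha*grad = -1.5429
  prox(v) = soft_thresh(-1.5429, 0.0568) = -1.486
Iteration 3: beta = 0.5, y = -1.486 + 0.5*(-1.486 + 1.7688) = -1.3446
  grad(y) = 0.5539, v = y - alpha*grad = -1.3679
  prox(v) = soft_thresh(-1.3679, 0.0568) = -1.3111
Iteration 4: beta = 0.6, y = -1.3111 + 0.6*(-1.3111 + 1.486) = -1.2061
  grad(y) = 1.9386, v = y - alpha*grad = -1.2878
  prox(v) = soft_thresh(-1.2878, 0.0568) = -1.2309
f(x_4) = 5*(-1.2309)^2 + 14*(-1.2309) + 1.35*|-1.2309| = -7.9953


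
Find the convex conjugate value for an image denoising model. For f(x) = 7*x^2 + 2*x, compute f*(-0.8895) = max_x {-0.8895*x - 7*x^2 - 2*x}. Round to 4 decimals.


f*(y) = sup_x {y*x - a*x^2 - b*x} = sup_x {(y-b)*x - a*x^2}
FOC: (y - b) - 2a*x = 0 => x* = (y - b)/(2a)
x* = (-0.8895 - 2)/(2*7) = -0.2064
f*(-0.8895) = (y-b)^2/(4a) = (-0.8895 - 2)^2/(4*7)
= 8.3492/28 = 0.2982


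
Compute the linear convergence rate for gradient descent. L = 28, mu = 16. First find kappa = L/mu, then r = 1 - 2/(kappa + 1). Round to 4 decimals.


Step 1: Compute the condition number.
kappa = L/mu = 28/16 = 1.75
Step 2: Compute the convergence rate.
r = 1 - 2/(kappa + 1) = 1 - 2*mu/(L + mu) = (L - mu)/(L + mu) = 12/44 = 0.2727


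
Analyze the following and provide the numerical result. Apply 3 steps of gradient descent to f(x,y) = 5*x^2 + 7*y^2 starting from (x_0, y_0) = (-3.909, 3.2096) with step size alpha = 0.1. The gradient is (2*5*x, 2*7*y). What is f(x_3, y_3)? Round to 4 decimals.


Gradient descent on f(x,y) = 5*x^2 + 7*y^2.
Starting point: (-3.909, 3.2096), alpha = 0.1
Step 1: grad_x = 2*5*-3.909 = -39.09, grad_y = 2*7*3.2096 = 44.9344
  x_1 = -3.909 - 0.1*-39.09 = 0.0
  y_1 = 3.2096 - 0.1*44.9344 = -1.2838
Step 2: grad_x = 2*5*0.0 = 0.0, grad_y = 2*7*-1.2838 = -17.9738
  x_2 = 0.0 - 0.1*0.0 = 0.0
  y_2 = -1.2838 - 0.1*-17.9738 = 0.5135
Step 3: grad_x = 2*5*0.0 = 0.0, grad_y = 2*7*0.5135 = 7.1895
  x_3 = 0.0 - 0.1*0.0 = 0.0
  y_3 = 0.5135 - 0.1*7.1895 = -0.2054
f(0.0, -0.2054) = 5*0.0^2 + 7*(-0.2054)^2 = 0.2954


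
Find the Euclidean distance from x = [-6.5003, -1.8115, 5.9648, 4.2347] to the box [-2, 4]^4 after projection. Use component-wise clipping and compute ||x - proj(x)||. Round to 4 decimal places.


Project each component onto [-2, 4].
clip(-6.5003) = -2.0, clip(-1.8115) = -1.8115, clip(5.9648) = 4.0, clip(4.2347) = 4.0
Projection = [-2.0, -1.8115, 4.0, 4.0]
Squared diffs: [20.2527, 0.0, 3.8604, 0.0551]
Distance = sqrt(24.1682) = 4.9161


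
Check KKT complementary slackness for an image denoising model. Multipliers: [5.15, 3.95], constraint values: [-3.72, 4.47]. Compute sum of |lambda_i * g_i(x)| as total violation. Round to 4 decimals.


KKT complementary slackness check:
lambda_1 * g_1 = 5.15 * -3.72 = -19.158
lambda_2 * g_2 = 3.95 * 4.47 = 17.6565
Total violation = 19.158 + 17.6565 = 36.8145


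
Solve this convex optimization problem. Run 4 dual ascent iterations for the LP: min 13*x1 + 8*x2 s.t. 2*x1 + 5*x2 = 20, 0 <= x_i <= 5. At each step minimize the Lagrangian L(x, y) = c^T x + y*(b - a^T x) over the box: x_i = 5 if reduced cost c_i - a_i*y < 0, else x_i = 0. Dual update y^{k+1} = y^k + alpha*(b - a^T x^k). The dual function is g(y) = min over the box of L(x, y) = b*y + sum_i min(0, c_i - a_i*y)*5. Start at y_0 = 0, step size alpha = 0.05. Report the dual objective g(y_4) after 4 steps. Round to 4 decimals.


Dual ascent for LP: min 13*x1 + 8*x2, 2*x1 + 5*x2 = 20, 0 <= x_i <= 5
Step 1: y^k = 0.0, reduced costs: (13.0, 8.0)
  x^k = (0.0, 0.0), subgradient = b - a^T x = 20.0
  y^{k+1} = 0.0 + 0.05*20.0 = 1.0
Step 2: y^k = 1.0, reduced costs: (11.0, 3.0)
  x^k = (0.0, 0.0), subgradient = b - a^T x = 20.0
  y^{k+1} = 1.0 + 0.05*20.0 = 2.0
Step 3: y^k = 2.0, reduced costs: (9.0, -2.0)
  x^k = (0.0, 5.0), subgradient = b - a^T x = -5.0
  y^{k+1} = 2.0 + 0.05*-5.0 = 1.75
Step 4: y^k = 1.75, reduced costs: (9.5, -0.75)
  x^k = (0.0, 5.0), subgradient = b - a^T x = -5.0
  y^{k+1} = 1.75 + 0.05*-5.0 = 1.5
Dual objective at y_4 = 1.5: reduced costs (10.0, 0.5), box minimizer x = (0.0, 0.0)
g(y_4) = b*y + (c1 - a1*y)*x1 + (c2 - a2*y)*x2 = 20*1.5 + 10.0*0.0 + 0.5*0.0 = 30.0 + 0.0 + 0.0 = 30.0


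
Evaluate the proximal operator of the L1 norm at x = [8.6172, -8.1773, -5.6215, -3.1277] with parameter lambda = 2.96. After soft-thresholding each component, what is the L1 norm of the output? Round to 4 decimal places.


Soft-thresholding with lambda = 2.96:
prox(8.6172) = sign(8.6172)*max(|8.6172| - 2.96, 0) = 5.6572
prox(-8.1773) = sign(-8.1773)*max(|-8.1773| - 2.96, 0) = -5.2173
prox(-5.6215) = sign(-5.6215)*max(|-5.6215| - 2.96, 0) = -2.6615
prox(-3.1277) = sign(-3.1277)*max(|-3.1277| - 2.96, 0) = -0.1677
prox(x) = [5.6572, -5.2173, -2.6615, -0.1677]
||prox(x)||_1 = 5.6572 + 5.2173 + 2.6615 + 0.1677 = 13.7037


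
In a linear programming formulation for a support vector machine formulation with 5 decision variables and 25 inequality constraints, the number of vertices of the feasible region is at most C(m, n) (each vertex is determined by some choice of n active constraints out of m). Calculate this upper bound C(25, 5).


Each vertex corresponds to some choice of n active constraints out of m, so the number of vertices is at most C(m, n) = m! / (n!(m-n)!).
m = 25, n = 5
Numerator: 25 * 24 * 23 * 22 * 21
Denominator: 5! = 120
C(25, 5) = 53130


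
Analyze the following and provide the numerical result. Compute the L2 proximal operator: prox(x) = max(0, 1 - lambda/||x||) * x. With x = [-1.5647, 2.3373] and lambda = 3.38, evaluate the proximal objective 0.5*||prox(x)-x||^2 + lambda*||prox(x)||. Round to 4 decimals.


Step 1: Compute ||x||.
||x|| = 2.8127
Step 2: Compute scaling factor.
scale = max(0, 1 - 3.38/2.8127) = 0.0
Step 3: prox(x) = [-0.0, 0.0]
||prox(x)|| = 0.0
Step 4: Proximal objective.
0.5*||prox-x||^2 = 3.9556
lambda*||prox|| = 0.0
Total = 3.9556


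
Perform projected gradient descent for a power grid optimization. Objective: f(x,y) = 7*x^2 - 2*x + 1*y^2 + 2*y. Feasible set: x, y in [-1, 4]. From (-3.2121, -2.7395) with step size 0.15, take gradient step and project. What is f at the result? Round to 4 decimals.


Step 1: Compute gradient at (-3.2121, -2.7395).
grad_x = 2*7*-3.2121 - 2 = -46.9694
grad_y = 2*1*-2.7395 + 2 = -3.479
Step 2: Gradient step.
x_raw = -3.2121 - 0.15*-46.9694 = 3.8333
y_raw = -2.7395 - 0.15*-3.479 = -2.2177
Step 3: Project onto [-1, 4].
x_proj = clip(3.8333) = 3.8333
y_proj = clip(-2.2177) = -1.0
Step 4: Evaluate f.
f(3.8333, -1.0) = 94.1932


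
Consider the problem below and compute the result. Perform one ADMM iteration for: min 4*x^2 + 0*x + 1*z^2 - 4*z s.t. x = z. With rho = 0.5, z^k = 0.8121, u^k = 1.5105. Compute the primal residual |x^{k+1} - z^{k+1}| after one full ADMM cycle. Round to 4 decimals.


ADMM iteration with rho = 0.5, z^k = 0.8121, u^k = 1.5105
Step 1: x-update.
Minimize 4*x^2 + 0*x + (0.5/2)*(x - 0.8121 + 1.5105)^2
FOC: (2*4 + 0.5)*x = 0 + 0.5*(0.8121 - 1.5105)
x^{k+1} = -0.0411
Step 2: z-update.
Minimize 1*z^2 - 4*z + (0.5/2)*(-0.0411 - z + 1.5105)^2
FOC: (2*1 + 0.5)*z = 4 + 0.5*(-0.0411 + 1.5105)
z^{k+1} = 1.8939
Step 3: u-update.
u^{k+1} = 1.5105 - 0.0411 - 1.8939 = -0.4245
Step 4: Primal residual = |-0.0411 - 1.8939| = 1.935


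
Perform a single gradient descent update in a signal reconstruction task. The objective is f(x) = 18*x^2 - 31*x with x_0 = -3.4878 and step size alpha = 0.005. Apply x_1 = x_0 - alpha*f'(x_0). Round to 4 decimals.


We compute the gradient at x_0 and apply the update.
f'(x) = 36*x - 31
f'(-3.4878) = 36*-3.4878 - 31 = -156.5608
x_1 = -3.4878 - 0.005*-156.5608 = -2.705


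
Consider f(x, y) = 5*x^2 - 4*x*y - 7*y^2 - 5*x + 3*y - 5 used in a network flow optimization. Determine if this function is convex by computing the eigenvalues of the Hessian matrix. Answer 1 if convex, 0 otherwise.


The Hessian of f(x,y) = 5*x^2 - 4*x*y - 7*y^2 - 5*x + 3*y - 5 is:
H = [[10, -4], [-4, -14]]
Trace = 10 - 14 = -4
Determinant = 10*-14 - (-4)^2 = -156
Discriminant = (-4)^2 - 4*-156 = 640.0
Eigenvalues: lambda_1 = -14.6491, lambda_2 = 10.6491
The function is not convex.

0


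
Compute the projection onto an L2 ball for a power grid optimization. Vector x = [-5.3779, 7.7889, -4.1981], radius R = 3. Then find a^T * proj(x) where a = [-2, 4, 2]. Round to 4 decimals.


Step 1: Compute ||x|| (intermediates to 6 decimals).
||x|| = sqrt((-5.3779)^2 + 7.7889^2 + (-4.1981)^2) = 10.354362
Step 2: Project.
Since ||x|| > R, scale = R/||x|| = 3/10.354362 = 0.289733, proj(x) = scale * x
proj(x) = [-1.558155, 2.256701, -1.216328]
Step 3: Dot product.
a^T * proj(x) = -2*(-1.558155) + 4*2.256701 + 2*(-1.216328) = 9.7105


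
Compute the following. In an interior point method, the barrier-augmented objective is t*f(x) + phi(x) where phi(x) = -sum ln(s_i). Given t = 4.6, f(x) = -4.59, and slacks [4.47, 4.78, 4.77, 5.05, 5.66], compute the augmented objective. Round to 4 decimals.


Step 1: Compute log-barrier.
ln values: [1.4974, 1.5644, 1.5623, 1.6194, 1.7334]
phi = -(1.4974 + 1.5644 + 1.5623 + 1.6194 + 1.7334) = -7.977
Step 2: Compute augmented objective.
t*f(x) = 4.6*-4.59 = -21.114
Total = -21.114 - 7.977 = -29.091


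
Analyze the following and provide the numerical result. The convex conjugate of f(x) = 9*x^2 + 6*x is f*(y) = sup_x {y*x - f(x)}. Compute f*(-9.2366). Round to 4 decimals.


f*(y) = sup_x {y*x - a*x^2 - b*x} = sup_x {(y-b)*x - a*x^2}
FOC: (y - b) - 2a*x = 0 => x* = (y - b)/(2a)
x* = (-9.2366 - 6)/(2*9) = -0.8465
f*(-9.2366) = (y-b)^2/(4a) = (-9.2366 - 6)^2/(4*9)
= 232.154/36 = 6.4487


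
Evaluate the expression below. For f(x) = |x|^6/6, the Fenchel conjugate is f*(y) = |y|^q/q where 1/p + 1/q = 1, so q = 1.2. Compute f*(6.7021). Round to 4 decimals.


The conjugate exponent q satisfies 1/p + 1/q = 1.
p = 6, so q = 6/(6 - 1) = 1.2
|y|^q = 6.7021^1.2 = 9.8051
f*(6.7021) = 9.8051 / 1.2 = 8.1709


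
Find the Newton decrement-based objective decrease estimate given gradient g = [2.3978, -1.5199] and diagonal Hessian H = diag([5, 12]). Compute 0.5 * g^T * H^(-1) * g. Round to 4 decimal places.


Step 1: H is diagonal, so H^(-1) * g = [0.4796, -0.1267].
Step 2: g^T H^(-1) g = sum_i g_i^2 / H_ii
  = (2.3978)^2/5 + (-1.5199)^2/12
  = 1.1499 + 0.1925 = 1.3424
Step 3: Objective decrease = 0.5 * g^T H^(-1) g = 0.6712
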